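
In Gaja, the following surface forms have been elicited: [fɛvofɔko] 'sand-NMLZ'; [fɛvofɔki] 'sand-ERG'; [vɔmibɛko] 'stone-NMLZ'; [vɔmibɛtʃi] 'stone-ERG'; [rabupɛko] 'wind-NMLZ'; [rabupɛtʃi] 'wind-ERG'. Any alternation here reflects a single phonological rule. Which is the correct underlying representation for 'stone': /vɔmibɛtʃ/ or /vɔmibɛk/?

In [vɔmibɛko] and [vɔmibɛtʃi] the final segment of 'stone' alternates: [k] ~ [tʃ].
If /k/ were underlying and a rule turned it into [tʃ] before the ERG suffix, 'sand' would also alternate; but it has [k] in both [fɛvofɔko] and [fɛvofɔki].
So /tʃ/ is underlying, and a rule of depalatalization — palato-alveolar /tʃ/ becomes [k] when no front vowel follows — gives [k].

/vɔmibɛtʃ/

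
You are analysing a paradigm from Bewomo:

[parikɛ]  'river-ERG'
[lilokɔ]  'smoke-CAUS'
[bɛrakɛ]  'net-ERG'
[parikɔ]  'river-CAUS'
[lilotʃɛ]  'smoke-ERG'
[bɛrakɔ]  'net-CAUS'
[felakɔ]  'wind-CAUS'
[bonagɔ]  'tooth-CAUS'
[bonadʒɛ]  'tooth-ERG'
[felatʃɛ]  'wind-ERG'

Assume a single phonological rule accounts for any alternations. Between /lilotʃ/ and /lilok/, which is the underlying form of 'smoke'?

In [lilotʃɛ] and [lilokɔ] the final segment of 'smoke' alternates: [tʃ] ~ [k].
If /k/ were underlying and a rule turned it into [tʃ] before the ERG suffix, 'river' would also alternate; but it has [k] in both [parikɛ] and [parikɔ].
The underlying segment must be /tʃ/; palato-alveolar /tʃ/ and /dʒ/ become [k] and [g] when no front vowel follows, yielding [k] there.

/lilotʃ/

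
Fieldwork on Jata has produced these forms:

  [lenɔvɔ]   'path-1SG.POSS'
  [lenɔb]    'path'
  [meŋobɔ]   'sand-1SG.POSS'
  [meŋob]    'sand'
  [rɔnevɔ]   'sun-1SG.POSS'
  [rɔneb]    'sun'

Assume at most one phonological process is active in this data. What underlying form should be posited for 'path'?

/lenɔv/

In [lenɔvɔ] and [lenɔb] the final segment of 'path' alternates: [v] ~ [b].
Compare 'sand', with invariant [b] in [meŋobɔ] and [meŋob]: an analysis with underlying /b/ and a rule producing [v] before the 1SG.POSS suffix would wrongly predict alternation here too.
Therefore /v/ is basic and [b] is derived by word-final hardening (voiced fricatives become stops word-finally).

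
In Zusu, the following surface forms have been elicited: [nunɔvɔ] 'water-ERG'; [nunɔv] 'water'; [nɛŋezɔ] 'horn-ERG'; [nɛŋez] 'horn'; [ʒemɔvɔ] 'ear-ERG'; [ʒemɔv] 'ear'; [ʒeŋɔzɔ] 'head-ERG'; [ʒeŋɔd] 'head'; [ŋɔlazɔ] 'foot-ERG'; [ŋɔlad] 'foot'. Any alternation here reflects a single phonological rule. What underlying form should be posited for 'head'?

/ʒeŋɔd/

The root 'head' surfaces as [ʒeŋɔzɔ] and [ʒeŋɔd], with a stem-final [z] ~ [d] alternation.
The stem 'horn' ([nɛŋezɔ], [nɛŋez]) shows [z] unchanged in both environments, so [z] cannot be basic with [d] derived in isolation.
The underlying segment must be /d/; voiced stops become fricatives between vowels, yielding [z] there.
So 'head' = /ʒeŋɔd/.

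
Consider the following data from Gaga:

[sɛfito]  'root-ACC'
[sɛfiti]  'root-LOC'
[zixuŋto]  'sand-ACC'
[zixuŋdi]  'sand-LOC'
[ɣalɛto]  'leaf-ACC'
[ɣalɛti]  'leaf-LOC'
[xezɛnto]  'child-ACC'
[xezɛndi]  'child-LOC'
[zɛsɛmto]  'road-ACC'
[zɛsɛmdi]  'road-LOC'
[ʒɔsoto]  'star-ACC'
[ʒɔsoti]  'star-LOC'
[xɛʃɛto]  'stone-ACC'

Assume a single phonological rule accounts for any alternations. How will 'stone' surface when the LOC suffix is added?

[xɛʃɛti]

The LOC morpheme has two allomorphs, [-di] and [-ti].
By contrast the ACC suffix keeps its initial [t] throughout — that segment must be underlying.
The LOC suffix is therefore /-di/ underlyingly, with post-vocalic devoicing: voiced stops become voiceless after a vowel.
After 'stone', which ends in a vowel, the suffix surfaces as [-ti], giving [xɛʃɛti].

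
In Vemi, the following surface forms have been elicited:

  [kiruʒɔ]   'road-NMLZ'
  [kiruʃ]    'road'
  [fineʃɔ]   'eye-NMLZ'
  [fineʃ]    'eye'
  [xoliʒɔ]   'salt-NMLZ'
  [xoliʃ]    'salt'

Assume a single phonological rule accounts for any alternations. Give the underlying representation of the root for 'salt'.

/xoliʒ/

'salt' shows [ʒ] ~ [ʃ] at the end of the stem ([xoliʒɔ] vs [xoliʃ]).
The stem 'eye' ([fineʃɔ], [fineʃ]) shows [ʃ] unchanged in both environments, so [ʃ] cannot be basic with [ʒ] derived before the NMLZ suffix.
So /ʒ/ is underlying, and a rule of word-final obstruent devoicing — voiced obstruents become voiceless word-finally — gives [ʃ].
So 'salt' = /xoliʒ/.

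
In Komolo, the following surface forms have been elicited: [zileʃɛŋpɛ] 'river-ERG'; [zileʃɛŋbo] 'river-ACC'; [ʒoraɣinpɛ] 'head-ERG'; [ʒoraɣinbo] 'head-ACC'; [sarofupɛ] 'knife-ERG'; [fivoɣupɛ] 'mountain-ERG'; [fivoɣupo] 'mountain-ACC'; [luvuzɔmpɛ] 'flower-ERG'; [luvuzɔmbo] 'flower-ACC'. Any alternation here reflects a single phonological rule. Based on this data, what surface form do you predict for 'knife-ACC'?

The ACC suffix surfaces as [-bo] and [-po], depending on the final segment of the stem.
The ERG suffix, which begins with [p], is invariant after every stem; so [p] is not altered by any rule here.
The ACC suffix is therefore /-bo/ underlyingly, with post-vocalic devoicing: voiced stops become voiceless after a vowel.
After 'knife', which ends in a vowel, the suffix surfaces as [-po], giving [sarofupo].

[sarofupo]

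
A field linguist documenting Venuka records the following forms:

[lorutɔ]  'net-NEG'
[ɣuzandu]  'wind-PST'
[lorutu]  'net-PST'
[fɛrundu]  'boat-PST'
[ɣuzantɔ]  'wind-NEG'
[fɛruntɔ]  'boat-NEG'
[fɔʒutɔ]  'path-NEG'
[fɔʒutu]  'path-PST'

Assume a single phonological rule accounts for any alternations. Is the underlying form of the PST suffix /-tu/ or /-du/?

The PST morpheme has two allomorphs, [-du] and [-tu].
By contrast the NEG suffix keeps its initial [t] throughout — that segment must be underlying.
So the underlying form is /-du/, and voiced stops become voiceless after a vowel.

/-du/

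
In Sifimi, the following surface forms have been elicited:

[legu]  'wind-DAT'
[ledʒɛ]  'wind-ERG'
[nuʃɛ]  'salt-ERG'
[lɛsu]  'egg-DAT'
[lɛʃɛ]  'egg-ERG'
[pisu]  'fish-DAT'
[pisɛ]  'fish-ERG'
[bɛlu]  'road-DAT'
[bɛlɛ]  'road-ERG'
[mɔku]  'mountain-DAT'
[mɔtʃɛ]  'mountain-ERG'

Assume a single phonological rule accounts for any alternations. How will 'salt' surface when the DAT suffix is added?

[nusu]

'egg' shows [s] ~ [ʃ] at the end of the stem ([lɛsu] vs [lɛʃɛ]).
If /s/ were underlying and a rule turned it into [ʃ] before the ERG suffix, 'fish' would also alternate; but it has [s] in both [pisu] and [pisɛ].
The underlying segment must be /ʃ/; palato-alveolar /tʃ/, /dʒ/ and /ʃ/ become [k], [g] and [s] when no front vowel follows, yielding [s] there.
From [nuʃɛ] the stem 'salt' is /nuʃ/; when no front vowel follows this yields [nusu].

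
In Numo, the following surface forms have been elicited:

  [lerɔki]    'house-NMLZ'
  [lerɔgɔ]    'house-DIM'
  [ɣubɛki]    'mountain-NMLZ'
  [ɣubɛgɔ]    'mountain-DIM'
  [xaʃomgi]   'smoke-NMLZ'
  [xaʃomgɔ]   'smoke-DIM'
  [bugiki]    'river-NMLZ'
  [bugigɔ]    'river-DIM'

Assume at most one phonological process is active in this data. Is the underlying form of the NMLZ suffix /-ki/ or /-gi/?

/-ki/

The NMLZ suffix surfaces as [-gi] and [-ki], depending on the final segment of the stem.
The DIM suffix, which begins with [g], is invariant after every stem; so [g] is not altered by any rule here.
The NMLZ suffix is therefore /-ki/ underlyingly, with post-nasal voicing: voiceless stops become voiced after a nasal.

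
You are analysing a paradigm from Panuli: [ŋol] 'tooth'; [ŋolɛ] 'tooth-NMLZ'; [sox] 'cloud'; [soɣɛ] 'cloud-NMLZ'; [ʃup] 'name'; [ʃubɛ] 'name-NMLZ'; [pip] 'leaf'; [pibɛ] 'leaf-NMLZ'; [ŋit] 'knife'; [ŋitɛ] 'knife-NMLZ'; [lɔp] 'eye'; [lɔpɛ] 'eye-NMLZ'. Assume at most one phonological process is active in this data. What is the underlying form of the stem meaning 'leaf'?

/pib/

The root 'leaf' surfaces as [pip] and [pibɛ], with a stem-final [p] ~ [b] alternation.
Compare 'eye', with invariant [p] in [lɔp] and [lɔpɛ]: an analysis with underlying /p/ and a rule producing [b] before the NMLZ suffix would wrongly predict alternation here too.
So /b/ is underlying, and a rule of word-final obstruent devoicing — voiced obstruents become voiceless word-finally — gives [p].
The underlying form of 'leaf' is therefore /pib/.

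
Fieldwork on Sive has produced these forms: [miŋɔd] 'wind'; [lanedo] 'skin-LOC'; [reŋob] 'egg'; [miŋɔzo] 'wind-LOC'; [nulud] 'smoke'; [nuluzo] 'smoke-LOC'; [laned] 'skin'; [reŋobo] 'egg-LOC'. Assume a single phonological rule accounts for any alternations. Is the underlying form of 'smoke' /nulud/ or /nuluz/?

/nuluz/

'smoke' shows [d] ~ [z] at the end of the stem ([nulud] vs [nuluzo]).
If /d/ were underlying and a rule turned it into [z] before the LOC suffix, 'skin' would also alternate; but it has [d] in both [laned] and [lanedo].
So /z/ is underlying, and a rule of word-final hardening — voiced fricatives become stops word-finally — gives [d].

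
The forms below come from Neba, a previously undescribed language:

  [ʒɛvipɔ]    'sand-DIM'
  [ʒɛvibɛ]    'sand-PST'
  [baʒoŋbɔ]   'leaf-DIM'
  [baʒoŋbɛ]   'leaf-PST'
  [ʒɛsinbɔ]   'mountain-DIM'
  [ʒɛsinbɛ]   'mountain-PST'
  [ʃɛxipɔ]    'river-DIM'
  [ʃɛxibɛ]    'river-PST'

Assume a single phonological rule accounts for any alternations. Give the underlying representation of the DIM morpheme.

/-pɔ/

The DIM morpheme has two allomorphs, [-bɔ] and [-pɔ].
The PST suffix, which begins with [b], is invariant after every stem; so [b] is not altered by any rule here.
The DIM suffix is therefore /-pɔ/ underlyingly, with post-nasal voicing: voiceless stops become voiced after a nasal.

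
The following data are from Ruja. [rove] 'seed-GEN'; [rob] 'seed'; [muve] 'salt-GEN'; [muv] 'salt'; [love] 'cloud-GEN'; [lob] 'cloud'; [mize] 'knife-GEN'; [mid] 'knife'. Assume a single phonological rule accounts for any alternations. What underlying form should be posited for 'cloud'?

The stem for 'cloud' ends in [v] in [love] but [b] in [lob].
Compare 'salt', with invariant [v] in [muve] and [muv]: an analysis with underlying /v/ and a rule producing [b] in isolation would wrongly predict alternation here too.
The alternation reflects intervocalic spirantization: voiced stops become fricatives between vowels. /b/ is underlying.

/lob/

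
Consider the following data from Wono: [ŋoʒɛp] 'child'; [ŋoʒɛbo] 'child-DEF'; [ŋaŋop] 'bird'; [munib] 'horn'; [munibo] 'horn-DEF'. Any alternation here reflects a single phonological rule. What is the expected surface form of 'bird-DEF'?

In [ŋoʒɛp] and [ŋoʒɛbo] the final segment of 'child' alternates: [p] ~ [b].
If /b/ were underlying and a rule turned it into [p] in isolation, 'horn' would also alternate; but it has [b] in both [munib] and [munibo].
The underlying segment must be /p/; voiceless stops become voiced between vowels, yielding [b] there.
From [ŋaŋop] the stem 'bird' is /ŋaŋop/; between vowels this yields [ŋaŋobo].

[ŋaŋobo]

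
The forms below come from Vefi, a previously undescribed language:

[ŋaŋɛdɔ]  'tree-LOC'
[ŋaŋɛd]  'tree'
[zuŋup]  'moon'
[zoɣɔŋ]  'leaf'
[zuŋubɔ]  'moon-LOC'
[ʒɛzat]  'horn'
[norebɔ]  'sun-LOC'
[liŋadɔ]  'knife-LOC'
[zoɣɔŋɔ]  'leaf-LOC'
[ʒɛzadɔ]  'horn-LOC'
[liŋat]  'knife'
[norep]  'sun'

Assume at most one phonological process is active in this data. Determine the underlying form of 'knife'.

/liŋat/

The stem for 'knife' ends in [t] in [liŋat] but [d] in [liŋadɔ].
If /d/ were underlying and a rule turned it into [t] in isolation, 'tree' would also alternate; but it has [d] in both [ŋaŋɛd] and [ŋaŋɛdɔ].
So /t/ is underlying, and a rule of intervocalic voicing — voiceless stops become voiced between vowels — gives [d].
The underlying form of 'knife' is therefore /liŋat/.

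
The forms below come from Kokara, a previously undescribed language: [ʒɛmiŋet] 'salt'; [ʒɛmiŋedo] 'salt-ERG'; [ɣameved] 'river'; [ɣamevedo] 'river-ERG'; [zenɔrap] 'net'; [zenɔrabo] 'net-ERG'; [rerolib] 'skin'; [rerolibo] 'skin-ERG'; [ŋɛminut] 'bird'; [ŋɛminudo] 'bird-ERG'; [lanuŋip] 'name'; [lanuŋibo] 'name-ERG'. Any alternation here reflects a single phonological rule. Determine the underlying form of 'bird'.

The stem for 'bird' ends in [t] in [ŋɛminut] but [d] in [ŋɛminudo].
If /d/ were underlying and a rule turned it into [t] in isolation, 'river' would also alternate; but it has [d] in both [ɣameved] and [ɣamevedo].
The underlying segment must be /t/; voiceless stops become voiced between vowels, yielding [d] there.

/ŋɛminut/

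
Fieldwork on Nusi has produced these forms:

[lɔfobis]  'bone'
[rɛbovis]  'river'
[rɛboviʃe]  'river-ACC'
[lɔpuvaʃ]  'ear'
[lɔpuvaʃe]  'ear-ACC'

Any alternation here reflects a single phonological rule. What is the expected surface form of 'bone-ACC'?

[lɔfobiʃe]

The stem for 'river' ends in [s] in [rɛbovis] but [ʃ] in [rɛboviʃe].
But 'ear' keeps [ʃ] in both environments ([lɔpuvaʃ], [lɔpuvaʃe]), so there is no rule changing /ʃ/ to [s] in isolation.
So /s/ is underlying, and a rule of palatalization before a front vowel — /s/ becomes palato-alveolar [ʃ] before a front vowel — gives [ʃ].
The one attested form of 'bone', [lɔfobis], shows underlying /lɔfobis/. Applying the same rule before a front vowel gives [lɔfobiʃe].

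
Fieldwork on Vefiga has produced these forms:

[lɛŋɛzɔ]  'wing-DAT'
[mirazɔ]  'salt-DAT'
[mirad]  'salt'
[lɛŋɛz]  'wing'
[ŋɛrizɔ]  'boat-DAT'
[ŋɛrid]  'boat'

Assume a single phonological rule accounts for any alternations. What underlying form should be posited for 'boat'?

/ŋɛrid/

The stem for 'boat' ends in [z] in [ŋɛrizɔ] but [d] in [ŋɛrid].
The stem 'wing' ([lɛŋɛzɔ], [lɛŋɛz]) shows [z] unchanged in both environments, so [z] cannot be basic with [d] derived in isolation.
The alternation reflects intervocalic spirantization: voiced stops become fricatives between vowels. /d/ is underlying.
Hence 'boat' is /ŋɛrid/ underlyingly.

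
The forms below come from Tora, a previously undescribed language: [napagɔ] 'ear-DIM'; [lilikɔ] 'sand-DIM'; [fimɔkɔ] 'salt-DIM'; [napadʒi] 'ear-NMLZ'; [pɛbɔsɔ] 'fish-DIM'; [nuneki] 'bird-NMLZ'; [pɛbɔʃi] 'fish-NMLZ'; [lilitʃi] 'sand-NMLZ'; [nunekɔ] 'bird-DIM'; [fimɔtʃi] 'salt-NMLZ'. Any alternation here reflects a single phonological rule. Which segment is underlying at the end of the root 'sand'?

The stem for 'sand' ends in [k] in [lilikɔ] but [tʃ] in [lilitʃi].
The stem 'bird' ([nunekɔ], [nuneki]) shows [k] unchanged in both environments, so [k] cannot be basic with [tʃ] derived before the NMLZ suffix.
The underlying segment must be /tʃ/; palato-alveolar /tʃ/, /dʒ/ and /ʃ/ become [k], [g] and [s] when no front vowel follows, yielding [k] there.

/tʃ/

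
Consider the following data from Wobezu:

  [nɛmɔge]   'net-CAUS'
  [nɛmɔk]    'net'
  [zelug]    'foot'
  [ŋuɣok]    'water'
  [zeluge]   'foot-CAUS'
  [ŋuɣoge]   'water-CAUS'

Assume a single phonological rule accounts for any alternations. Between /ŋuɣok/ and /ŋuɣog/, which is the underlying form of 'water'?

/ŋuɣok/

In [ŋuɣok] and [ŋuɣoge] the final segment of 'water' alternates: [k] ~ [g].
Compare 'foot', with invariant [g] in [zelug] and [zeluge]: an analysis with underlying /g/ and a rule producing [k] in isolation would wrongly predict alternation here too.
Therefore /k/ is basic and [g] is derived by intervocalic voicing (voiceless stops become voiced between vowels).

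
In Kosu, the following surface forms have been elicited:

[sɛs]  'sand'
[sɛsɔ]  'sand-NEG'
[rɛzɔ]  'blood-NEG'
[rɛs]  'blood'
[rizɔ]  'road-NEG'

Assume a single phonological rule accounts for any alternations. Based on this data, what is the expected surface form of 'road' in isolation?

[ris]

The stem for 'blood' ends in [z] in [rɛzɔ] but [s] in [rɛs].
Compare 'sand', with invariant [s] in [sɛsɔ] and [sɛs]: an analysis with underlying /s/ and a rule producing [z] before the NEG suffix would wrongly predict alternation here too.
So /z/ is underlying, and a rule of word-final obstruent devoicing — voiced obstruents become voiceless word-finally — gives [s].
The one attested form of 'road', [rizɔ], shows underlying /riz/. Applying the same rule word-finally gives [ris].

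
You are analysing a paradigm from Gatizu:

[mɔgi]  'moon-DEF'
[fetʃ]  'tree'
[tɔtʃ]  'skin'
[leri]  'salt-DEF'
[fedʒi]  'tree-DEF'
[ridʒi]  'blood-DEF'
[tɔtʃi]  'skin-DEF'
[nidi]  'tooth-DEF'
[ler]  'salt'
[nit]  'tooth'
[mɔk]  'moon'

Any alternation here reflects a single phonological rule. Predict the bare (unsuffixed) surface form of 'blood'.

[ritʃ]

The stem for 'tree' ends in [dʒ] in [fedʒi] but [tʃ] in [fetʃ].
The stem 'skin' ([tɔtʃi], [tɔtʃ]) shows [tʃ] unchanged in both environments, so [tʃ] cannot be basic with [dʒ] derived before the DEF suffix.
The underlying segment must be /dʒ/; voiced obstruents become voiceless word-finally, yielding [tʃ] there.
The one attested form of 'blood', [ridʒi], shows underlying /ridʒ/. Applying the same rule word-finally gives [ritʃ].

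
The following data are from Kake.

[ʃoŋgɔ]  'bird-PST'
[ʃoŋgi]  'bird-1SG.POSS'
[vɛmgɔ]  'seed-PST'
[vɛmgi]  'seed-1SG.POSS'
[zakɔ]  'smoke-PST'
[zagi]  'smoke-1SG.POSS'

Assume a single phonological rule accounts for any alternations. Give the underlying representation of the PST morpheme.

The PST suffix surfaces as [-gɔ] and [-kɔ], depending on the final segment of the stem.
By contrast the 1SG.POSS suffix keeps its initial [g] throughout — that segment must be underlying.
So the underlying form is /-kɔ/, and voiceless stops become voiced after a nasal.

/-kɔ/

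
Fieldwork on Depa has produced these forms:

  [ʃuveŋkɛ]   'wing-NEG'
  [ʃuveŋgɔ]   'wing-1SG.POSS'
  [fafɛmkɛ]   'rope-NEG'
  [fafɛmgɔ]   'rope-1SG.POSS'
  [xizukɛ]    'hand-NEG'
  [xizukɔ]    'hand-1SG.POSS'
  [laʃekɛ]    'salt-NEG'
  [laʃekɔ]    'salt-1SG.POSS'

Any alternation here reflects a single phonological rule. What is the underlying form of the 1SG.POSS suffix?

/-gɔ/

The 1SG.POSS morpheme has two allomorphs, [-gɔ] and [-kɔ].
The NEG suffix, which begins with [k], is invariant after every stem; so [k] is not altered by any rule here.
The 1SG.POSS suffix is therefore /-gɔ/ underlyingly, with post-vocalic devoicing: voiced stops become voiceless after a vowel.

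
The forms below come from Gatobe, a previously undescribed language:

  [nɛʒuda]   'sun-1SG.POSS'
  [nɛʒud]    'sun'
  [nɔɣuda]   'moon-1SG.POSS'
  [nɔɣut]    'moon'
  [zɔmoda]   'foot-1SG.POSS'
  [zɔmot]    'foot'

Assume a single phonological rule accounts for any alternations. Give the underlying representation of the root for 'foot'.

/zɔmot/

'foot' shows [d] ~ [t] at the end of the stem ([zɔmoda] vs [zɔmot]).
If /d/ were underlying and a rule turned it into [t] in isolation, 'sun' would also alternate; but it has [d] in both [nɛʒuda] and [nɛʒud].
Therefore /t/ is basic and [d] is derived by intervocalic voicing (voiceless stops become voiced between vowels).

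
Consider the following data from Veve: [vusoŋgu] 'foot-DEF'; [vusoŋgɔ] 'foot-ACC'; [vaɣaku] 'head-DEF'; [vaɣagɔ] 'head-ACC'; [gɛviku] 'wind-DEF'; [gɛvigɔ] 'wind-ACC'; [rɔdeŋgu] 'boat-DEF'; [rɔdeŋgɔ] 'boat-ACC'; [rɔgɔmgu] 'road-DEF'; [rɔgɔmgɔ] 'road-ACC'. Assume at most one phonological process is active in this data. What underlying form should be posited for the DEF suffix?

/-ku/

The DEF suffix surfaces as [-gu] and [-ku], depending on the final segment of the stem.
The ACC suffix, which begins with [g], is invariant after every stem; so [g] is not altered by any rule here.
So the underlying form is /-ku/, and voiceless stops become voiced after a nasal.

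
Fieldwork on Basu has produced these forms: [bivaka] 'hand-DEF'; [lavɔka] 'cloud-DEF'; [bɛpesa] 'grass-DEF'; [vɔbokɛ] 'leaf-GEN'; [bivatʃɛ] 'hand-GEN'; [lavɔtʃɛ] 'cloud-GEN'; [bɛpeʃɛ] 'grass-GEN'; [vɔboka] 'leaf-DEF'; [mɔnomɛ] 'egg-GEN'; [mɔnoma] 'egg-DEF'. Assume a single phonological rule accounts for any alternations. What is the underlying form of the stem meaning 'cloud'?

/lavɔtʃ/

The stem for 'cloud' ends in [tʃ] in [lavɔtʃɛ] but [k] in [lavɔka].
The stem 'leaf' ([vɔbokɛ], [vɔboka]) shows [k] unchanged in both environments, so [k] cannot be basic with [tʃ] derived before the GEN suffix.
Therefore /tʃ/ is basic and [k] is derived by depalatalization (palato-alveolar /tʃ/ and /ʃ/ become [k] and [s] when no front vowel follows).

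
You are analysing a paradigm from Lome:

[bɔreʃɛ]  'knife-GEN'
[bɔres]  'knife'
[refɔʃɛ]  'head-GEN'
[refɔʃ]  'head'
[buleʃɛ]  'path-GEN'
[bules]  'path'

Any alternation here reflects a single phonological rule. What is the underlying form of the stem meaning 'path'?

/bules/

'path' shows [ʃ] ~ [s] at the end of the stem ([buleʃɛ] vs [bules]).
If /ʃ/ were underlying and a rule turned it into [s] in isolation, 'head' would also alternate; but it has [ʃ] in both [refɔʃɛ] and [refɔʃ].
The underlying segment must be /s/; /s/ becomes palato-alveolar [ʃ] before a front vowel, yielding [ʃ] there.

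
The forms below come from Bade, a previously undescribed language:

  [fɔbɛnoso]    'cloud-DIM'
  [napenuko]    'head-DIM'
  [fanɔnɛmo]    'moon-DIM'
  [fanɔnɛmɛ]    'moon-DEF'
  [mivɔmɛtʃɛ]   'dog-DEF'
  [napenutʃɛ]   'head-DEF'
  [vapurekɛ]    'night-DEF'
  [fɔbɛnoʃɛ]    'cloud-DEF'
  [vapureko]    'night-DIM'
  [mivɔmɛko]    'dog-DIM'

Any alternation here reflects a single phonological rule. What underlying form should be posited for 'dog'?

In [mivɔmɛko] and [mivɔmɛtʃɛ] the final segment of 'dog' alternates: [k] ~ [tʃ].
But 'night' keeps [k] in both environments ([vapureko], [vapurekɛ]), so there is no rule changing /k/ to [tʃ] before the DEF suffix.
Therefore /tʃ/ is basic and [k] is derived by depalatalization (palato-alveolar /tʃ/ and /ʃ/ become [k] and [s] when no front vowel follows).

/mivɔmɛtʃ/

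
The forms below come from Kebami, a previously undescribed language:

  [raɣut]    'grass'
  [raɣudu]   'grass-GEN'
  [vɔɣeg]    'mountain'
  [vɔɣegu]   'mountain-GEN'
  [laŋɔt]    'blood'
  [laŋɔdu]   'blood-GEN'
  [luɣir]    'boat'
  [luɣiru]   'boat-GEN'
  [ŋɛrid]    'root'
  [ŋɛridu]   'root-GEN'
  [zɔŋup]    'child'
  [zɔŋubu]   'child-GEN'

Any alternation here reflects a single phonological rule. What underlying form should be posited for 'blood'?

/laŋɔt/

In [laŋɔt] and [laŋɔdu] the final segment of 'blood' alternates: [t] ~ [d].
If /d/ were underlying and a rule turned it into [t] in isolation, 'root' would also alternate; but it has [d] in both [ŋɛrid] and [ŋɛridu].
Therefore /t/ is basic and [d] is derived by intervocalic voicing (voiceless stops become voiced between vowels).
Hence 'blood' is /laŋɔt/ underlyingly.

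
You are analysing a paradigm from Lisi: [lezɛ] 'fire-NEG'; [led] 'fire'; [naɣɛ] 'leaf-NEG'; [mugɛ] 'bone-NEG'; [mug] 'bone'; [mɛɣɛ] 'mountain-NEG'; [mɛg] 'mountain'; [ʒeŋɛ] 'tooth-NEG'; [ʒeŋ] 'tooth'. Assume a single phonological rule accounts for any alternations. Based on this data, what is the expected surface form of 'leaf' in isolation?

[nag]

'mountain' shows [ɣ] ~ [g] at the end of the stem ([mɛɣɛ] vs [mɛg]).
But 'bone' keeps [g] in both environments ([mugɛ], [mug]), so there is no rule changing /g/ to [ɣ] before the NEG suffix.
Therefore /ɣ/ is basic and [g] is derived by word-final hardening (voiced fricatives become stops word-finally).
The one attested form of 'leaf', [naɣɛ], shows underlying /naɣ/. Applying the same rule word-finally gives [nag].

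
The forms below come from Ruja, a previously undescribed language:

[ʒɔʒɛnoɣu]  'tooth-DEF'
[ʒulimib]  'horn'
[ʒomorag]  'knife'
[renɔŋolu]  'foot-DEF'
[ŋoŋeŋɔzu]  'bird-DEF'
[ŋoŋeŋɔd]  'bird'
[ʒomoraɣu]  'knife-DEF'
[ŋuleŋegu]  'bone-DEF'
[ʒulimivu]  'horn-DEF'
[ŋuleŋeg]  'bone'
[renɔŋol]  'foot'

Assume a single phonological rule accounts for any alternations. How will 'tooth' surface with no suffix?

In [ʒomorag] and [ʒomoraɣu] the final segment of 'knife' alternates: [g] ~ [ɣ].
Compare 'bone', with invariant [g] in [ŋuleŋeg] and [ŋuleŋegu]: an analysis with underlying /g/ and a rule producing [ɣ] before the DEF suffix would wrongly predict alternation here too.
The underlying segment must be /ɣ/; voiced fricatives become stops word-finally, yielding [g] there.
The one attested form of 'tooth', [ʒɔʒɛnoɣu], shows underlying /ʒɔʒɛnoɣ/. Applying the same rule word-finally gives [ʒɔʒɛnog].

[ʒɔʒɛnog]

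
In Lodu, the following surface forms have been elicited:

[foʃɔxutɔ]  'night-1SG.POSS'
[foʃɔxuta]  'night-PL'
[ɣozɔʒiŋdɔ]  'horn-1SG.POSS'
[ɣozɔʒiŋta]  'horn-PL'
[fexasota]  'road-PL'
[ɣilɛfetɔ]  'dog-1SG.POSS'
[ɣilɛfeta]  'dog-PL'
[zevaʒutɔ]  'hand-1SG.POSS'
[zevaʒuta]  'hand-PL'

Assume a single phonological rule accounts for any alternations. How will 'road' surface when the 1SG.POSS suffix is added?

[fexasotɔ]

The 1SG.POSS suffix surfaces as [-dɔ] and [-tɔ], depending on the final segment of the stem.
By contrast the PL suffix keeps its initial [t] throughout — that segment must be underlying.
So the underlying form is /-dɔ/, and voiced stops become voiceless after a vowel.
After 'road', which ends in a vowel, the suffix surfaces as [-tɔ], giving [fexasotɔ].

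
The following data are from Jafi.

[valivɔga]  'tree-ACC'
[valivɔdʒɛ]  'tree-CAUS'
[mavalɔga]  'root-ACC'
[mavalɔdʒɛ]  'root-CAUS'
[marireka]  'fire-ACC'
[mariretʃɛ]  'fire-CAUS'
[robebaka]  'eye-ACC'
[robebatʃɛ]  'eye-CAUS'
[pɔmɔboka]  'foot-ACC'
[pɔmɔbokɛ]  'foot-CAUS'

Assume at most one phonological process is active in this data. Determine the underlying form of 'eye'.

/robebatʃ/

The stem for 'eye' ends in [k] in [robebaka] but [tʃ] in [robebatʃɛ].
But 'foot' keeps [k] in both environments ([pɔmɔboka], [pɔmɔbokɛ]), so there is no rule changing /k/ to [tʃ] before the CAUS suffix.
The alternation reflects depalatalization: palato-alveolar /tʃ/ and /dʒ/ become [k] and [g] when no front vowel follows. /tʃ/ is underlying.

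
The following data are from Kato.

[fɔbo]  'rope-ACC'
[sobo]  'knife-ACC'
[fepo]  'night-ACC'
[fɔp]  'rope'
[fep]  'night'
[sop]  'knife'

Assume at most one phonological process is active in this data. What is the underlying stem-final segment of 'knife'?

The stem for 'knife' ends in [p] in [sop] but [b] in [sobo].
If /p/ were underlying and a rule turned it into [b] before the ACC suffix, 'night' would also alternate; but it has [p] in both [fep] and [fepo].
Therefore /b/ is basic and [p] is derived by word-final obstruent devoicing (voiced obstruents become voiceless word-finally).

/b/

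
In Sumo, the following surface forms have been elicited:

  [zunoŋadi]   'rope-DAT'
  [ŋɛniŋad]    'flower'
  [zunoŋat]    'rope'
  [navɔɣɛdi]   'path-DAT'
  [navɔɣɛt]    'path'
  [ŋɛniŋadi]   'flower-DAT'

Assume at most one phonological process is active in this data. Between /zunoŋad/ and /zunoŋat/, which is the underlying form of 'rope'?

/zunoŋat/

The stem for 'rope' ends in [t] in [zunoŋat] but [d] in [zunoŋadi].
But 'flower' keeps [d] in both environments ([ŋɛniŋad], [ŋɛniŋadi]), so there is no rule changing /d/ to [t] in isolation.
The alternation reflects intervocalic voicing: voiceless stops become voiced between vowels. /t/ is underlying.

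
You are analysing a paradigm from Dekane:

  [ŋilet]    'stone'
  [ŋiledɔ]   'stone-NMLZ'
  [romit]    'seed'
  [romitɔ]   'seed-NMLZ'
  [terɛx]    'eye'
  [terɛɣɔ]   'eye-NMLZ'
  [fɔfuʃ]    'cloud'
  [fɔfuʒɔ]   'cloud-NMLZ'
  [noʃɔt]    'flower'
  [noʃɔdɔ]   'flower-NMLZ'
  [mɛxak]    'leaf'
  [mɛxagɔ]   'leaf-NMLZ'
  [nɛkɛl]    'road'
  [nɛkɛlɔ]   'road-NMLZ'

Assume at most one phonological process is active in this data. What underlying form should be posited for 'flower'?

/noʃɔd/

The stem for 'flower' ends in [t] in [noʃɔt] but [d] in [noʃɔdɔ].
Compare 'seed', with invariant [t] in [romit] and [romitɔ]: an analysis with underlying /t/ and a rule producing [d] before the NMLZ suffix would wrongly predict alternation here too.
Therefore /d/ is basic and [t] is derived by word-final obstruent devoicing (voiced obstruents become voiceless word-finally).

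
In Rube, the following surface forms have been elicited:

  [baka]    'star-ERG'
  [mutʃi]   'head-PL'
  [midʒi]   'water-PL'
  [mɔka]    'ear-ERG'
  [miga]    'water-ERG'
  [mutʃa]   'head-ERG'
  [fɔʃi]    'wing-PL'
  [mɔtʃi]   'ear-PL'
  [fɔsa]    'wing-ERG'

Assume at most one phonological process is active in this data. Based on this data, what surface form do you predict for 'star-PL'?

[batʃi]

In [mɔtʃi] and [mɔka] the final segment of 'ear' alternates: [tʃ] ~ [k].
Compare 'head', with invariant [tʃ] in [mutʃi] and [mutʃa]: an analysis with underlying /tʃ/ and a rule producing [k] before the ERG suffix would wrongly predict alternation here too.
Therefore /k/ is basic and [tʃ] is derived by palatalization before a front vowel (/k/, /g/ and /s/ become palato-alveolar [tʃ], [dʒ] and [ʃ] before a front vowel).
From [baka] the stem 'star' is /bak/; before a front vowel this yields [batʃi].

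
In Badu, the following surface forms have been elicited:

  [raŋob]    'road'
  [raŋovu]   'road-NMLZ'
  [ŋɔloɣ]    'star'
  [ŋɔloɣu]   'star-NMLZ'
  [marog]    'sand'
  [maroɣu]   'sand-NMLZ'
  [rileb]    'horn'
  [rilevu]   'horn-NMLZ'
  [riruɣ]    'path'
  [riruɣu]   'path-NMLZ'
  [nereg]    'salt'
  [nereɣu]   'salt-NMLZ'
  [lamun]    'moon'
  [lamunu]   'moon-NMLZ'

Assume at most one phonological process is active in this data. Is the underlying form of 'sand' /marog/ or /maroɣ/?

The root 'sand' surfaces as [marog] and [maroɣu], with a stem-final [g] ~ [ɣ] alternation.
Compare 'path', with invariant [ɣ] in [riruɣ] and [riruɣu]: an analysis with underlying /ɣ/ and a rule producing [g] in isolation would wrongly predict alternation here too.
Therefore /g/ is basic and [ɣ] is derived by intervocalic spirantization (voiced stops become fricatives between vowels).

/marog/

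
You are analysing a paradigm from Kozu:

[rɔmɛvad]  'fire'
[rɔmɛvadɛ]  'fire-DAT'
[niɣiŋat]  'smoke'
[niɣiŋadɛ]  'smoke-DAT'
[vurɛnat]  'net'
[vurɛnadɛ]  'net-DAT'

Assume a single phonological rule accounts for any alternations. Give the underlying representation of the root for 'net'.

In [vurɛnat] and [vurɛnadɛ] the final segment of 'net' alternates: [t] ~ [d].
If /d/ were underlying and a rule turned it into [t] in isolation, 'fire' would also alternate; but it has [d] in both [rɔmɛvad] and [rɔmɛvadɛ].
Therefore /t/ is basic and [d] is derived by intervocalic voicing (voiceless stops become voiced between vowels).
So 'net' = /vurɛnat/.

/vurɛnat/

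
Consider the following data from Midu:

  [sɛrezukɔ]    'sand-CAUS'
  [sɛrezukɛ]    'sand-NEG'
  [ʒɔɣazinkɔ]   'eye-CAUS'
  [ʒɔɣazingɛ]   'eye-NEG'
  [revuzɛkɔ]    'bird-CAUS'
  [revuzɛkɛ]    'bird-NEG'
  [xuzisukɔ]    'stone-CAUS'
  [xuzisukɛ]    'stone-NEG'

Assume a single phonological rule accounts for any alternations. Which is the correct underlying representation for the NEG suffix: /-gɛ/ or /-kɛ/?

/-gɛ/

The NEG suffix surfaces as [-gɛ] and [-kɛ], depending on the final segment of the stem.
The CAUS suffix, which begins with [k], is invariant after every stem; so [k] is not altered by any rule here.
The NEG suffix is therefore /-gɛ/ underlyingly, with post-vocalic devoicing: voiced stops become voiceless after a vowel.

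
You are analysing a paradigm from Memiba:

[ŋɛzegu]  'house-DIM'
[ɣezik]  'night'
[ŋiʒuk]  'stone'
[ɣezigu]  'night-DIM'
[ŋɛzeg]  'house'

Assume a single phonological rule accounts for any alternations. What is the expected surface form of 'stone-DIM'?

The root 'night' surfaces as [ɣezik] and [ɣezigu], with a stem-final [k] ~ [g] alternation.
But 'house' keeps [g] in both environments ([ŋɛzeg], [ŋɛzegu]), so there is no rule changing /g/ to [k] in isolation.
Therefore /k/ is basic and [g] is derived by intervocalic voicing (voiceless stops become voiced between vowels).
The one attested form of 'stone', [ŋiʒuk], shows underlying /ŋiʒuk/. Applying the same rule between vowels gives [ŋiʒugu].

[ŋiʒugu]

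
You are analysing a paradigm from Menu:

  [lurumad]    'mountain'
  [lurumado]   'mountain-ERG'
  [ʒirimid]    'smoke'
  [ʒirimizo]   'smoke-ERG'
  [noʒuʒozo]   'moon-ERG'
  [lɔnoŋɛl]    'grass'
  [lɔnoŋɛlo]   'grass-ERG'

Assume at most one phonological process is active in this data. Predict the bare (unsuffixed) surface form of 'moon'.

[noʒuʒod]

The stem for 'smoke' ends in [d] in [ʒirimid] but [z] in [ʒirimizo].
The stem 'mountain' ([lurumad], [lurumado]) shows [d] unchanged in both environments, so [d] cannot be basic with [z] derived before the ERG suffix.
The alternation reflects word-final hardening: voiced fricatives become stops word-finally. /z/ is underlying.
From [noʒuʒozo] the stem 'moon' is /noʒuʒoz/; word-finally this yields [noʒuʒod].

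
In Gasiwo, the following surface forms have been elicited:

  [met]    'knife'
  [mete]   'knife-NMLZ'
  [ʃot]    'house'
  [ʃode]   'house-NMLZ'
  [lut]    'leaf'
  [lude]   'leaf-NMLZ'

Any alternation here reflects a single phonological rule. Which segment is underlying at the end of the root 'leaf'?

The root 'leaf' surfaces as [lut] and [lude], with a stem-final [t] ~ [d] alternation.
Compare 'knife', with invariant [t] in [met] and [mete]: an analysis with underlying /t/ and a rule producing [d] before the NMLZ suffix would wrongly predict alternation here too.
Therefore /d/ is basic and [t] is derived by word-final obstruent devoicing (voiced obstruents become voiceless word-finally).

/d/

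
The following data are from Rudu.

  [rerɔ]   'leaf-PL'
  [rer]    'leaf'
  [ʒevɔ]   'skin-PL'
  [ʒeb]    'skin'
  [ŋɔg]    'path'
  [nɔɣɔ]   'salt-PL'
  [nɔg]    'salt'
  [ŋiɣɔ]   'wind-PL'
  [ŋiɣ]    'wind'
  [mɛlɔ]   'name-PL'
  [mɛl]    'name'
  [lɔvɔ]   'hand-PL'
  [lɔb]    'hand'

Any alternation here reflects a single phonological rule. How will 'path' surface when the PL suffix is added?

[ŋɔɣɔ]

'salt' shows [ɣ] ~ [g] at the end of the stem ([nɔɣɔ] vs [nɔg]).
Compare 'wind', with invariant [ɣ] in [ŋiɣɔ] and [ŋiɣ]: an analysis with underlying /ɣ/ and a rule producing [g] in isolation would wrongly predict alternation here too.
The underlying segment must be /g/; voiced stops become fricatives between vowels, yielding [ɣ] there.
From [ŋɔg] the stem 'path' is /ŋɔg/; between vowels this yields [ŋɔɣɔ].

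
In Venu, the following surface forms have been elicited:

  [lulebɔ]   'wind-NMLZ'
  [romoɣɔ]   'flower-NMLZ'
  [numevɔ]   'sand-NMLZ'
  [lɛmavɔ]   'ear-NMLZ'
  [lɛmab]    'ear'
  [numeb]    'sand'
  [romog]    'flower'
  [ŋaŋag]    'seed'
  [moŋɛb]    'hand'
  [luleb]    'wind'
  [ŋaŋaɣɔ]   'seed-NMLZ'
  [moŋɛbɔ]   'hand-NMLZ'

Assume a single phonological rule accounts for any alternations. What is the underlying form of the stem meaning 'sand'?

In [numevɔ] and [numeb] the final segment of 'sand' alternates: [v] ~ [b].
Compare 'hand', with invariant [b] in [moŋɛbɔ] and [moŋɛb]: an analysis with underlying /b/ and a rule producing [v] before the NMLZ suffix would wrongly predict alternation here too.
Therefore /v/ is basic and [b] is derived by word-final hardening (voiced fricatives become stops word-finally).
So 'sand' = /numev/.

/numev/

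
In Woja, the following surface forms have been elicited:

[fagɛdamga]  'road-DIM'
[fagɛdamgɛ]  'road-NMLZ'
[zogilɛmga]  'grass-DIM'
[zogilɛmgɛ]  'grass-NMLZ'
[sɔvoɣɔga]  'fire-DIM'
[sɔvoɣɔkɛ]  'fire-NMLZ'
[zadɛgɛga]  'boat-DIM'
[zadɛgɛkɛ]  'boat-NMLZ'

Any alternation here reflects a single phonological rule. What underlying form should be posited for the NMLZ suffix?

/-kɛ/

The NMLZ suffix surfaces as [-gɛ] and [-kɛ], depending on the final segment of the stem.
The DIM suffix, which begins with [g], is invariant after every stem; so [g] is not altered by any rule here.
So the underlying form is /-kɛ/, and voiceless stops become voiced after a nasal.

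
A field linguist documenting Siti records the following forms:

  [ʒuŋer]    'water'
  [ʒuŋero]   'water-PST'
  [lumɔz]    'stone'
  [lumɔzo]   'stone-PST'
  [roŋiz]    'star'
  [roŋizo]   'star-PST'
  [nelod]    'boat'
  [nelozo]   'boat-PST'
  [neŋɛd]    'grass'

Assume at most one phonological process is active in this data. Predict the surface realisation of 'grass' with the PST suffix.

'boat' shows [d] ~ [z] at the end of the stem ([nelod] vs [nelozo]).
If /z/ were underlying and a rule turned it into [d] in isolation, 'star' would also alternate; but it has [z] in both [roŋiz] and [roŋizo].
Therefore /d/ is basic and [z] is derived by intervocalic spirantization (voiced stops become fricatives between vowels).
From [neŋɛd] the stem 'grass' is /neŋɛd/; between vowels this yields [neŋɛzo].

[neŋɛzo]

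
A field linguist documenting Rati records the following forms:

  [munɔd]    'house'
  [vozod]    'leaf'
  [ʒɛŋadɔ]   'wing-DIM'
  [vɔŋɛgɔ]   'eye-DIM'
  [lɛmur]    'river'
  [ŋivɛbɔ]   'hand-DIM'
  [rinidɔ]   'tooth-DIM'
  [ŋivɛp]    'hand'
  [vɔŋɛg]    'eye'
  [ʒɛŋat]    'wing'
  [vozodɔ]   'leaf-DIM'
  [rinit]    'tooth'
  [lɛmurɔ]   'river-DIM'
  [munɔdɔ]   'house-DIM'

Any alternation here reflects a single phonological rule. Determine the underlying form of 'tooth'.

/rinit/

'tooth' shows [t] ~ [d] at the end of the stem ([rinit] vs [rinidɔ]).
But 'leaf' keeps [d] in both environments ([vozod], [vozodɔ]), so there is no rule changing /d/ to [t] in isolation.
So /t/ is underlying, and a rule of intervocalic voicing — voiceless stops become voiced between vowels — gives [d].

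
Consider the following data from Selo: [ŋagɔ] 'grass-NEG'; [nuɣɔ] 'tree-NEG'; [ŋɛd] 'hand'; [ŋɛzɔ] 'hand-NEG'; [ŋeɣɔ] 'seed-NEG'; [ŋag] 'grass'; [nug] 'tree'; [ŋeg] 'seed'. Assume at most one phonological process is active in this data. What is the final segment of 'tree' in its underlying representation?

In [nug] and [nuɣɔ] the final segment of 'tree' alternates: [g] ~ [ɣ].
Compare 'grass', with invariant [g] in [ŋag] and [ŋagɔ]: an analysis with underlying /g/ and a rule producing [ɣ] before the NEG suffix would wrongly predict alternation here too.
The underlying segment must be /ɣ/; voiced fricatives become stops word-finally, yielding [g] there.

/ɣ/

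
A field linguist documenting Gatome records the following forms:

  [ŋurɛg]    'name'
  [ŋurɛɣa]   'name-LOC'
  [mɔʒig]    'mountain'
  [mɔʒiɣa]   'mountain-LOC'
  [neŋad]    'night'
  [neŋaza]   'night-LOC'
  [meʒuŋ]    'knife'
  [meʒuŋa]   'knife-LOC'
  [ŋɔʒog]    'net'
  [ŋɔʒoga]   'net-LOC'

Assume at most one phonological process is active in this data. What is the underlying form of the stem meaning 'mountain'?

In [mɔʒig] and [mɔʒiɣa] the final segment of 'mountain' alternates: [g] ~ [ɣ].
The stem 'net' ([ŋɔʒog], [ŋɔʒoga]) shows [g] unchanged in both environments, so [g] cannot be basic with [ɣ] derived before the LOC suffix.
Therefore /ɣ/ is basic and [g] is derived by word-final hardening (voiced fricatives become stops word-finally).

/mɔʒiɣ/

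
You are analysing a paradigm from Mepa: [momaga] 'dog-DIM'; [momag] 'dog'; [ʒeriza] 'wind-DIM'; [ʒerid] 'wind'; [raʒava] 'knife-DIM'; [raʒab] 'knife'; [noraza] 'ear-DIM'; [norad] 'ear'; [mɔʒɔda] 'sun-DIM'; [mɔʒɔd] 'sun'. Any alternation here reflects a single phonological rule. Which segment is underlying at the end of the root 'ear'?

The stem for 'ear' ends in [z] in [noraza] but [d] in [norad].
If /d/ were underlying and a rule turned it into [z] before the DIM suffix, 'sun' would also alternate; but it has [d] in both [mɔʒɔda] and [mɔʒɔd].
Therefore /z/ is basic and [d] is derived by word-final hardening (voiced fricatives become stops word-finally).

/z/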